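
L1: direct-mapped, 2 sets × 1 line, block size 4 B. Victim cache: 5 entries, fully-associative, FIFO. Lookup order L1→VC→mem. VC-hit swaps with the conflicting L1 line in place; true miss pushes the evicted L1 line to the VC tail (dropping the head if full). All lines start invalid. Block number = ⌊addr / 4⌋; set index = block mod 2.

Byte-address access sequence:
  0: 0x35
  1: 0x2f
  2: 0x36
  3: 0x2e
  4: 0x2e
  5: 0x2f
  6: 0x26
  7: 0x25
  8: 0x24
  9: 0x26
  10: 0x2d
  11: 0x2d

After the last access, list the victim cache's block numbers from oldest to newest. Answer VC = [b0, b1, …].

VC = [13, 9]

  [0] addr=0x35 blk=13 s=1: MISS | VC []
  [1] addr=0x2f blk=11 s=1: MISS | VC [13]
  [2] addr=0x36 blk=13 s=1: VC-HIT | VC [11]
  [3] addr=0x2e blk=11 s=1: VC-HIT | VC [13]
  [4] addr=0x2e blk=11 s=1: L1-HIT | VC [13]
  [5] addr=0x2f blk=11 s=1: L1-HIT | VC [13]
  [6] addr=0x26 blk=9 s=1: MISS | VC [13, 11]
  [7] addr=0x25 blk=9 s=1: L1-HIT | VC [13, 11]
  [8] addr=0x24 blk=9 s=1: L1-HIT | VC [13, 11]
  [9] addr=0x26 blk=9 s=1: L1-HIT | VC [13, 11]
  [10] addr=0x2d blk=11 s=1: VC-HIT | VC [13, 9]
  [11] addr=0x2d blk=11 s=1: L1-HIT | VC [13, 9]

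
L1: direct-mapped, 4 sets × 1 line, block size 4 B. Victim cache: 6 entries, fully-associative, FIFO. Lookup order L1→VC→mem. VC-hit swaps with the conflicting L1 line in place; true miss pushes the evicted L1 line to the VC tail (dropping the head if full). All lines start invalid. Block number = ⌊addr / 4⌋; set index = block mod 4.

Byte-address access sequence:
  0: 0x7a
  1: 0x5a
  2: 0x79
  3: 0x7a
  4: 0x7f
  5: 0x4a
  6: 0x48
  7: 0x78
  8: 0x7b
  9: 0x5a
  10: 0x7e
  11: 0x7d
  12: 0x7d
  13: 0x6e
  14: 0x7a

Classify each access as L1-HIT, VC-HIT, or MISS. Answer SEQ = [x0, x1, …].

SEQ = [MISS, MISS, VC-HIT, L1-HIT, MISS, MISS, L1-HIT, VC-HIT, L1-HIT, VC-HIT, L1-HIT, L1-HIT, L1-HIT, MISS, VC-HIT]

#0 0x7a→b30/s2 MISS; vc=[]
#1 0x5a→b22/s2 MISS; vc=[30]
#2 0x79→b30/s2 VC-HIT; vc=[22]
#3 0x7a→b30/s2 L1-HIT; vc=[22]
#4 0x7f→b31/s3 MISS; vc=[22]
#5 0x4a→b18/s2 MISS; vc=[22,30]
#6 0x48→b18/s2 L1-HIT; vc=[22,30]
#7 0x78→b30/s2 VC-HIT; vc=[22,18]
#8 0x7b→b30/s2 L1-HIT; vc=[22,18]
#9 0x5a→b22/s2 VC-HIT; vc=[30,18]
#10 0x7e→b31/s3 L1-HIT; vc=[30,18]
#11 0x7d→b31/s3 L1-HIT; vc=[30,18]
#12 0x7d→b31/s3 L1-HIT; vc=[30,18]
#13 0x6e→b27/s3 MISS; vc=[30,18,31]
#14 0x7a→b30/s2 VC-HIT; vc=[22,18,31]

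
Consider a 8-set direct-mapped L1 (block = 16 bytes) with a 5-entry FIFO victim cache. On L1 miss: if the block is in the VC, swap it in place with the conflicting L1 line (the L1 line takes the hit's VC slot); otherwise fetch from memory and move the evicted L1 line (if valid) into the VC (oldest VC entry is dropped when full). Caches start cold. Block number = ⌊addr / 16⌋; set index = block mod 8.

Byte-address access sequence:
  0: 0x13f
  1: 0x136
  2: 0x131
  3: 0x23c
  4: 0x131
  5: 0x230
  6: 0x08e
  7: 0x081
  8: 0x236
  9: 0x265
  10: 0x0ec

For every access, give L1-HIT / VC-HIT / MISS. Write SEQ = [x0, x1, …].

  [0] addr=0x13f blk=19 s=3: MISS | VC []
  [1] addr=0x136 blk=19 s=3: L1-HIT | VC []
  [2] addr=0x131 blk=19 s=3: L1-HIT | VC []
  [3] addr=0x23c blk=35 s=3: MISS | VC [19]
  [4] addr=0x131 blk=19 s=3: VC-HIT | VC [35]
  [5] addr=0x230 blk=35 s=3: VC-HIT | VC [19]
  [6] addr=0x8e blk=8 s=0: MISS | VC [19]
  [7] addr=0x81 blk=8 s=0: L1-HIT | VC [19]
  [8] addr=0x236 blk=35 s=3: L1-HIT | VC [19]
  [9] addr=0x265 blk=38 s=6: MISS | VC [19]
  [10] addr=0xec blk=14 s=6: MISS | VC [19, 38]

SEQ = [MISS, L1-HIT, L1-HIT, MISS, VC-HIT, VC-HIT, MISS, L1-HIT, L1-HIT, MISS, MISS]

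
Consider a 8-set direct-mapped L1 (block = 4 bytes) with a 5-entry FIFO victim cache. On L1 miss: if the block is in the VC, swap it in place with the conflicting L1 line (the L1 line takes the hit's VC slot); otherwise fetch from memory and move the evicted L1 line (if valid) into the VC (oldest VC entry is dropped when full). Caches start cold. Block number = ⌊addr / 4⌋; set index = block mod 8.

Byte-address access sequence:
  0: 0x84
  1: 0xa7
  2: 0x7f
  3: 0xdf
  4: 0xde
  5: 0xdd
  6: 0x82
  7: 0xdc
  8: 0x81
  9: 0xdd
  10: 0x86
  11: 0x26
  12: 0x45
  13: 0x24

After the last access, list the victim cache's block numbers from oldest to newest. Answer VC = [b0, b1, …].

VC = [41, 31, 33, 17]

#0 0x84→b33/s1 MISS; vc=[]
#1 0xa7→b41/s1 MISS; vc=[33]
#2 0x7f→b31/s7 MISS; vc=[33]
#3 0xdf→b55/s7 MISS; vc=[33,31]
#4 0xde→b55/s7 L1-HIT; vc=[33,31]
#5 0xdd→b55/s7 L1-HIT; vc=[33,31]
#6 0x82→b32/s0 MISS; vc=[33,31]
#7 0xdc→b55/s7 L1-HIT; vc=[33,31]
#8 0x81→b32/s0 L1-HIT; vc=[33,31]
#9 0xdd→b55/s7 L1-HIT; vc=[33,31]
#10 0x86→b33/s1 VC-HIT; vc=[41,31]
#11 0x26→b9/s1 MISS; vc=[41,31,33]
#12 0x45→b17/s1 MISS; vc=[41,31,33,9]
#13 0x24→b9/s1 VC-HIT; vc=[41,31,33,17]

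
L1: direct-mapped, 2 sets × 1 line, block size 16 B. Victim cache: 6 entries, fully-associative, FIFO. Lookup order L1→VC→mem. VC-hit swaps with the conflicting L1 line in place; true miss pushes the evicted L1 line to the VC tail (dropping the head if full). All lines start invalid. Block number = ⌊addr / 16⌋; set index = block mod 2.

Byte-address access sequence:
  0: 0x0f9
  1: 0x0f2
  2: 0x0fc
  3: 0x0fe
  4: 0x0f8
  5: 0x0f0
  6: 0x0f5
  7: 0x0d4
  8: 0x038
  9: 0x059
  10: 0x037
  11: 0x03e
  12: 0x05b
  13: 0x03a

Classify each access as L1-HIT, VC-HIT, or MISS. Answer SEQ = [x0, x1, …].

#0 0xf9→b15/s1 MISS; vc=[]
#1 0xf2→b15/s1 L1-HIT; vc=[]
#2 0xfc→b15/s1 L1-HIT; vc=[]
#3 0xfe→b15/s1 L1-HIT; vc=[]
#4 0xf8→b15/s1 L1-HIT; vc=[]
#5 0xf0→b15/s1 L1-HIT; vc=[]
#6 0xf5→b15/s1 L1-HIT; vc=[]
#7 0xd4→b13/s1 MISS; vc=[15]
#8 0x38→b3/s1 MISS; vc=[15,13]
#9 0x59→b5/s1 MISS; vc=[15,13,3]
#10 0x37→b3/s1 VC-HIT; vc=[15,13,5]
#11 0x3e→b3/s1 L1-HIT; vc=[15,13,5]
#12 0x5b→b5/s1 VC-HIT; vc=[15,13,3]
#13 0x3a→b3/s1 VC-HIT; vc=[15,13,5]

SEQ = [MISS, L1-HIT, L1-HIT, L1-HIT, L1-HIT, L1-HIT, L1-HIT, MISS, MISS, MISS, VC-HIT, L1-HIT, VC-HIT, VC-HIT]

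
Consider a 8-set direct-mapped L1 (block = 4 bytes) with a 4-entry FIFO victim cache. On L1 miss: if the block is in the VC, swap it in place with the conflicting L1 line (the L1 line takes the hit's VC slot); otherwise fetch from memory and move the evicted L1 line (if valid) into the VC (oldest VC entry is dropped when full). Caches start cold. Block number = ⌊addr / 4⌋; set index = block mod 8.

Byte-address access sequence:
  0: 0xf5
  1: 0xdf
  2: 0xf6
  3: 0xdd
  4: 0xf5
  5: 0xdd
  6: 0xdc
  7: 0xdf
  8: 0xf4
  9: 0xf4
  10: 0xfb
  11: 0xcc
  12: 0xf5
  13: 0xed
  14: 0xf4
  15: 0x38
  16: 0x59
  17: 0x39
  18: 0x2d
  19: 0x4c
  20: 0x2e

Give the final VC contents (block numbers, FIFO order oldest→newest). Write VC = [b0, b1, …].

VC = [62, 22, 59, 19]

0: 0xf5 (blk 61, set 5) → MISS  vc=[]
1: 0xdf (blk 55, set 7) → MISS  vc=[]
2: 0xf6 (blk 61, set 5) → L1-HIT  vc=[]
3: 0xdd (blk 55, set 7) → L1-HIT  vc=[]
4: 0xf5 (blk 61, set 5) → L1-HIT  vc=[]
5: 0xdd (blk 55, set 7) → L1-HIT  vc=[]
6: 0xdc (blk 55, set 7) → L1-HIT  vc=[]
7: 0xdf (blk 55, set 7) → L1-HIT  vc=[]
8: 0xf4 (blk 61, set 5) → L1-HIT  vc=[]
9: 0xf4 (blk 61, set 5) → L1-HIT  vc=[]
10: 0xfb (blk 62, set 6) → MISS  vc=[]
11: 0xcc (blk 51, set 3) → MISS  vc=[]
12: 0xf5 (blk 61, set 5) → L1-HIT  vc=[]
13: 0xed (blk 59, set 3) → MISS  vc=[51]
14: 0xf4 (blk 61, set 5) → L1-HIT  vc=[51]
15: 0x38 (blk 14, set 6) → MISS  vc=[51, 62]
16: 0x59 (blk 22, set 6) → MISS  vc=[51, 62, 14]
17: 0x39 (blk 14, set 6) → VC-HIT  vc=[51, 62, 22]
18: 0x2d (blk 11, set 3) → MISS  vc=[51, 62, 22, 59]
19: 0x4c (blk 19, set 3) → MISS  vc=[62, 22, 59, 11]
20: 0x2e (blk 11, set 3) → VC-HIT  vc=[62, 22, 59, 19]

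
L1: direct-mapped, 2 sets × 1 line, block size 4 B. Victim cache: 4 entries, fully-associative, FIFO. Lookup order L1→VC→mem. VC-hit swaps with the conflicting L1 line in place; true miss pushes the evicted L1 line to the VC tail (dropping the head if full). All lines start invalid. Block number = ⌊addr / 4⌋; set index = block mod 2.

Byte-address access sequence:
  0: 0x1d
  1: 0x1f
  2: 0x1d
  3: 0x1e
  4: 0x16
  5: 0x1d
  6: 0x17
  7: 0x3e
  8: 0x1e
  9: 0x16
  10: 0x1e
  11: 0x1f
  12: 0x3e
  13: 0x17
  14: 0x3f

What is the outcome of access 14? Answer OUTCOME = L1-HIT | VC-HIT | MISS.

OUTCOME = VC-HIT

  [0] addr=0x1d blk=7 s=1: MISS | VC []
  [1] addr=0x1f blk=7 s=1: L1-HIT | VC []
  [2] addr=0x1d blk=7 s=1: L1-HIT | VC []
  [3] addr=0x1e blk=7 s=1: L1-HIT | VC []
  [4] addr=0x16 blk=5 s=1: MISS | VC [7]
  [5] addr=0x1d blk=7 s=1: VC-HIT | VC [5]
  [6] addr=0x17 blk=5 s=1: VC-HIT | VC [7]
  [7] addr=0x3e blk=15 s=1: MISS | VC [7, 5]
  [8] addr=0x1e blk=7 s=1: VC-HIT | VC [15, 5]
  [9] addr=0x16 blk=5 s=1: VC-HIT | VC [15, 7]
  [10] addr=0x1e blk=7 s=1: VC-HIT | VC [15, 5]
  [11] addr=0x1f blk=7 s=1: L1-HIT | VC [15, 5]
  [12] addr=0x3e blk=15 s=1: VC-HIT | VC [7, 5]
  [13] addr=0x17 blk=5 s=1: VC-HIT | VC [7, 15]
  [14] addr=0x3f blk=15 s=1: VC-HIT | VC [7, 5]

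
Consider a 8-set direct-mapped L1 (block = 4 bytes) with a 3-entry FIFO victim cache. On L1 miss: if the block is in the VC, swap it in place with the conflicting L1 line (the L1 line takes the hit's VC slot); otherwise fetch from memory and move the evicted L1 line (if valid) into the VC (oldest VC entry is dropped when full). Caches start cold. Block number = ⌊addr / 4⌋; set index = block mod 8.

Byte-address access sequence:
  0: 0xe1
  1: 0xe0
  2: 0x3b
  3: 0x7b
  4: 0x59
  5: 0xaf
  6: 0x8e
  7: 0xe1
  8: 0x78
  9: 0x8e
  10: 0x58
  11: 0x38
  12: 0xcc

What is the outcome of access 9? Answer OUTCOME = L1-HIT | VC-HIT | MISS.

OUTCOME = L1-HIT

  [0] addr=0xe1 blk=56 s=0: MISS | VC []
  [1] addr=0xe0 blk=56 s=0: L1-HIT | VC []
  [2] addr=0x3b blk=14 s=6: MISS | VC []
  [3] addr=0x7b blk=30 s=6: MISS | VC [14]
  [4] addr=0x59 blk=22 s=6: MISS | VC [14, 30]
  [5] addr=0xaf blk=43 s=3: MISS | VC [14, 30]
  [6] addr=0x8e blk=35 s=3: MISS | VC [14, 30, 43]
  [7] addr=0xe1 blk=56 s=0: L1-HIT | VC [14, 30, 43]
  [8] addr=0x78 blk=30 s=6: VC-HIT | VC [14, 22, 43]
  [9] addr=0x8e blk=35 s=3: L1-HIT | VC [14, 22, 43]
  [10] addr=0x58 blk=22 s=6: VC-HIT | VC [14, 30, 43]
  [11] addr=0x38 blk=14 s=6: VC-HIT | VC [22, 30, 43]
  [12] addr=0xcc blk=51 s=3: MISS | VC [30, 43, 35]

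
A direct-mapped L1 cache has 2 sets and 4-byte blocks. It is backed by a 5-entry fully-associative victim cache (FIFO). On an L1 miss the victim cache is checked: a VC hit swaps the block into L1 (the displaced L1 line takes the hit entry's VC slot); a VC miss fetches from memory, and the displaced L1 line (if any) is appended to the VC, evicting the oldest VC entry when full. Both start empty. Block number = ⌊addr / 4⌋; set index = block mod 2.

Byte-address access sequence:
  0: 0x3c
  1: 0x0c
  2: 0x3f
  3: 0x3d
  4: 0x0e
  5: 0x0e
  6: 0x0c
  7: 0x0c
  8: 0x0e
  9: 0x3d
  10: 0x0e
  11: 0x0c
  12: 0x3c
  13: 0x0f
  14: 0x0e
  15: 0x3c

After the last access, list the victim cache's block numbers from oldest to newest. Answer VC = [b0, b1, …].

VC = [3]

0: 0x3c (blk 15, set 1) → MISS  vc=[]
1: 0xc (blk 3, set 1) → MISS  vc=[15]
2: 0x3f (blk 15, set 1) → VC-HIT  vc=[3]
3: 0x3d (blk 15, set 1) → L1-HIT  vc=[3]
4: 0xe (blk 3, set 1) → VC-HIT  vc=[15]
5: 0xe (blk 3, set 1) → L1-HIT  vc=[15]
6: 0xc (blk 3, set 1) → L1-HIT  vc=[15]
7: 0xc (blk 3, set 1) → L1-HIT  vc=[15]
8: 0xe (blk 3, set 1) → L1-HIT  vc=[15]
9: 0x3d (blk 15, set 1) → VC-HIT  vc=[3]
10: 0xe (blk 3, set 1) → VC-HIT  vc=[15]
11: 0xc (blk 3, set 1) → L1-HIT  vc=[15]
12: 0x3c (blk 15, set 1) → VC-HIT  vc=[3]
13: 0xf (blk 3, set 1) → VC-HIT  vc=[15]
14: 0xe (blk 3, set 1) → L1-HIT  vc=[15]
15: 0x3c (blk 15, set 1) → VC-HIT  vc=[3]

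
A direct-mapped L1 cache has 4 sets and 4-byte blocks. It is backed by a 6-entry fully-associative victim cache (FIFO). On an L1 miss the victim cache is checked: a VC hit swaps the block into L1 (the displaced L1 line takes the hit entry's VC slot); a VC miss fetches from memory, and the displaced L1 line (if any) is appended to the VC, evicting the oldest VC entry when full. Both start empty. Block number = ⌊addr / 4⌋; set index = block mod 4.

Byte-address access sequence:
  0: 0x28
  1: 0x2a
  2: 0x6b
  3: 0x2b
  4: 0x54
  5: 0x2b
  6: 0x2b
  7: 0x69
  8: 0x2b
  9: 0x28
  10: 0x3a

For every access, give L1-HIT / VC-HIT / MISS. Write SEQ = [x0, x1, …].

SEQ = [MISS, L1-HIT, MISS, VC-HIT, MISS, L1-HIT, L1-HIT, VC-HIT, VC-HIT, L1-HIT, MISS]

  [0] addr=0x28 blk=10 s=2: MISS | VC []
  [1] addr=0x2a blk=10 s=2: L1-HIT | VC []
  [2] addr=0x6b blk=26 s=2: MISS | VC [10]
  [3] addr=0x2b blk=10 s=2: VC-HIT | VC [26]
  [4] addr=0x54 blk=21 s=1: MISS | VC [26]
  [5] addr=0x2b blk=10 s=2: L1-HIT | VC [26]
  [6] addr=0x2b blk=10 s=2: L1-HIT | VC [26]
  [7] addr=0x69 blk=26 s=2: VC-HIT | VC [10]
  [8] addr=0x2b blk=10 s=2: VC-HIT | VC [26]
  [9] addr=0x28 blk=10 s=2: L1-HIT | VC [26]
  [10] addr=0x3a blk=14 s=2: MISS | VC [26, 10]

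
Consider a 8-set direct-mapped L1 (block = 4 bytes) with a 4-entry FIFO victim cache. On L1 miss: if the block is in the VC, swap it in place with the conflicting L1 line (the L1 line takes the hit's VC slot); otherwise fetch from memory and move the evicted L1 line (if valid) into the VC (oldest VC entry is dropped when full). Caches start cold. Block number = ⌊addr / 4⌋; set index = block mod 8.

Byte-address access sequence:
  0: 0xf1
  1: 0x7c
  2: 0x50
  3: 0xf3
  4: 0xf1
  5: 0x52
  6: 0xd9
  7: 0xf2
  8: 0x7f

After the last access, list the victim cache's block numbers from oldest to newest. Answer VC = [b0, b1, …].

VC = [20]

  [0] addr=0xf1 blk=60 s=4: MISS | VC []
  [1] addr=0x7c blk=31 s=7: MISS | VC []
  [2] addr=0x50 blk=20 s=4: MISS | VC [60]
  [3] addr=0xf3 blk=60 s=4: VC-HIT | VC [20]
  [4] addr=0xf1 blk=60 s=4: L1-HIT | VC [20]
  [5] addr=0x52 blk=20 s=4: VC-HIT | VC [60]
  [6] addr=0xd9 blk=54 s=6: MISS | VC [60]
  [7] addr=0xf2 blk=60 s=4: VC-HIT | VC [20]
  [8] addr=0x7f blk=31 s=7: L1-HIT | VC [20]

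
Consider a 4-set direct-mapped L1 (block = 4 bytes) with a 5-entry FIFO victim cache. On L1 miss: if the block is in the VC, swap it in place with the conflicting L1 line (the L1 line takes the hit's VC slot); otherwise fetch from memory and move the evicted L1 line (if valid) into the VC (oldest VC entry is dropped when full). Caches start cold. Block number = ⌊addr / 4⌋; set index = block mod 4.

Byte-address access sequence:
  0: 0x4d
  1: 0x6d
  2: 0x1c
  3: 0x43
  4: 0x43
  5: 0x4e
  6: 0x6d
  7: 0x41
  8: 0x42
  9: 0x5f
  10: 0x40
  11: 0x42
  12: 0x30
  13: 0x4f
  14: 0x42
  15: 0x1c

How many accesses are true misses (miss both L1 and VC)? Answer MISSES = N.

MISSES = 6

#0 0x4d→b19/s3 MISS; vc=[]
#1 0x6d→b27/s3 MISS; vc=[19]
#2 0x1c→b7/s3 MISS; vc=[19,27]
#3 0x43→b16/s0 MISS; vc=[19,27]
#4 0x43→b16/s0 L1-HIT; vc=[19,27]
#5 0x4e→b19/s3 VC-HIT; vc=[7,27]
#6 0x6d→b27/s3 VC-HIT; vc=[7,19]
#7 0x41→b16/s0 L1-HIT; vc=[7,19]
#8 0x42→b16/s0 L1-HIT; vc=[7,19]
#9 0x5f→b23/s3 MISS; vc=[7,19,27]
#10 0x40→b16/s0 L1-HIT; vc=[7,19,27]
#11 0x42→b16/s0 L1-HIT; vc=[7,19,27]
#12 0x30→b12/s0 MISS; vc=[7,19,27,16]
#13 0x4f→b19/s3 VC-HIT; vc=[7,23,27,16]
#14 0x42→b16/s0 VC-HIT; vc=[7,23,27,12]
#15 0x1c→b7/s3 VC-HIT; vc=[19,23,27,12]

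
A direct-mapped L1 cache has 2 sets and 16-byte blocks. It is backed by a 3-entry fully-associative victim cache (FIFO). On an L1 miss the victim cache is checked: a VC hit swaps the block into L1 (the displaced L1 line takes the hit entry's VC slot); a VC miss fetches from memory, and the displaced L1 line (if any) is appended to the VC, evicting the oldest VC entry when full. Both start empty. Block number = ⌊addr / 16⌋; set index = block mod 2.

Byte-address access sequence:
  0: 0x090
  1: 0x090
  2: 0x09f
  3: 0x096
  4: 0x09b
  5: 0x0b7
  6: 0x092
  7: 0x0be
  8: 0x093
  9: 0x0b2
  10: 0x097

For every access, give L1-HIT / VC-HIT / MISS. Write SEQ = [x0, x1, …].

0: 0x90 (blk 9, set 1) → MISS  vc=[]
1: 0x90 (blk 9, set 1) → L1-HIT  vc=[]
2: 0x9f (blk 9, set 1) → L1-HIT  vc=[]
3: 0x96 (blk 9, set 1) → L1-HIT  vc=[]
4: 0x9b (blk 9, set 1) → L1-HIT  vc=[]
5: 0xb7 (blk 11, set 1) → MISS  vc=[9]
6: 0x92 (blk 9, set 1) → VC-HIT  vc=[11]
7: 0xbe (blk 11, set 1) → VC-HIT  vc=[9]
8: 0x93 (blk 9, set 1) → VC-HIT  vc=[11]
9: 0xb2 (blk 11, set 1) → VC-HIT  vc=[9]
10: 0x97 (blk 9, set 1) → VC-HIT  vc=[11]

SEQ = [MISS, L1-HIT, L1-HIT, L1-HIT, L1-HIT, MISS, VC-HIT, VC-HIT, VC-HIT, VC-HIT, VC-HIT]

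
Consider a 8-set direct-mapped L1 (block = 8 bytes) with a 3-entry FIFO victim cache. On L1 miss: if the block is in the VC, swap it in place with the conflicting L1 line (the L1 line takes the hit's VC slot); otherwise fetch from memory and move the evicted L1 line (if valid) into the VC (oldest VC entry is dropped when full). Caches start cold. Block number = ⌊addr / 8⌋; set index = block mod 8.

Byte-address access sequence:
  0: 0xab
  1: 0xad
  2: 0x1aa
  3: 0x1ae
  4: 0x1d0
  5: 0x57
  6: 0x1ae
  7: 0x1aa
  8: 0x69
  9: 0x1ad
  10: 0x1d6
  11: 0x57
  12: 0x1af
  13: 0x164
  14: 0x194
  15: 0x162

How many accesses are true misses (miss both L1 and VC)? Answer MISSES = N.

0: 0xab (blk 21, set 5) → MISS  vc=[]
1: 0xad (blk 21, set 5) → L1-HIT  vc=[]
2: 0x1aa (blk 53, set 5) → MISS  vc=[21]
3: 0x1ae (blk 53, set 5) → L1-HIT  vc=[21]
4: 0x1d0 (blk 58, set 2) → MISS  vc=[21]
5: 0x57 (blk 10, set 2) → MISS  vc=[21, 58]
6: 0x1ae (blk 53, set 5) → L1-HIT  vc=[21, 58]
7: 0x1aa (blk 53, set 5) → L1-HIT  vc=[21, 58]
8: 0x69 (blk 13, set 5) → MISS  vc=[21, 58, 53]
9: 0x1ad (blk 53, set 5) → VC-HIT  vc=[21, 58, 13]
10: 0x1d6 (blk 58, set 2) → VC-HIT  vc=[21, 10, 13]
11: 0x57 (blk 10, set 2) → VC-HIT  vc=[21, 58, 13]
12: 0x1af (blk 53, set 5) → L1-HIT  vc=[21, 58, 13]
13: 0x164 (blk 44, set 4) → MISS  vc=[21, 58, 13]
14: 0x194 (blk 50, set 2) → MISS  vc=[58, 13, 10]
15: 0x162 (blk 44, set 4) → L1-HIT  vc=[58, 13, 10]

MISSES = 7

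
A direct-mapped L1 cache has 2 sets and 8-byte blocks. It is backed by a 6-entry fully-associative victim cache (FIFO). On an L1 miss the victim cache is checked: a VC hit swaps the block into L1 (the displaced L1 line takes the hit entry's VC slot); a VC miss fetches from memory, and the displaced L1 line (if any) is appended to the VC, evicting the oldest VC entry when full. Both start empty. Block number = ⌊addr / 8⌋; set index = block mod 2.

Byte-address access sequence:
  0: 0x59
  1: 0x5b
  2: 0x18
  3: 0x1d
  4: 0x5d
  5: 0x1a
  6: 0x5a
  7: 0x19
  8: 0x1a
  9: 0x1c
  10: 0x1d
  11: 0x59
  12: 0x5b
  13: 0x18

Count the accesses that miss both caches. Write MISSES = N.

  [0] addr=0x59 blk=11 s=1: MISS | VC []
  [1] addr=0x5b blk=11 s=1: L1-HIT | VC []
  [2] addr=0x18 blk=3 s=1: MISS | VC [11]
  [3] addr=0x1d blk=3 s=1: L1-HIT | VC [11]
  [4] addr=0x5d blk=11 s=1: VC-HIT | VC [3]
  [5] addr=0x1a blk=3 s=1: VC-HIT | VC [11]
  [6] addr=0x5a blk=11 s=1: VC-HIT | VC [3]
  [7] addr=0x19 blk=3 s=1: VC-HIT | VC [11]
  [8] addr=0x1a blk=3 s=1: L1-HIT | VC [11]
  [9] addr=0x1c blk=3 s=1: L1-HIT | VC [11]
  [10] addr=0x1d blk=3 s=1: L1-HIT | VC [11]
  [11] addr=0x59 blk=11 s=1: VC-HIT | VC [3]
  [12] addr=0x5b blk=11 s=1: L1-HIT | VC [3]
  [13] addr=0x18 blk=3 s=1: VC-HIT | VC [11]

MISSES = 2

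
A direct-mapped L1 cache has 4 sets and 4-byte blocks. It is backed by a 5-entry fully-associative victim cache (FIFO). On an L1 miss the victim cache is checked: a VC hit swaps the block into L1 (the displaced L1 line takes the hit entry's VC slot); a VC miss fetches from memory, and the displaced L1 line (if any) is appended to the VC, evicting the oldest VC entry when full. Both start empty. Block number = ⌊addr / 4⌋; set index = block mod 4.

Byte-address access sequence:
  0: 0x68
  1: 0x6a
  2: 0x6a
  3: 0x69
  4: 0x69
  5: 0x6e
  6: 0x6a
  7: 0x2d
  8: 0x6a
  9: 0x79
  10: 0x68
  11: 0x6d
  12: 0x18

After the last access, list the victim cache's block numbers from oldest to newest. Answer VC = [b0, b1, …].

VC = [11, 30, 26]

0: 0x68 (blk 26, set 2) → MISS  vc=[]
1: 0x6a (blk 26, set 2) → L1-HIT  vc=[]
2: 0x6a (blk 26, set 2) → L1-HIT  vc=[]
3: 0x69 (blk 26, set 2) → L1-HIT  vc=[]
4: 0x69 (blk 26, set 2) → L1-HIT  vc=[]
5: 0x6e (blk 27, set 3) → MISS  vc=[]
6: 0x6a (blk 26, set 2) → L1-HIT  vc=[]
7: 0x2d (blk 11, set 3) → MISS  vc=[27]
8: 0x6a (blk 26, set 2) → L1-HIT  vc=[27]
9: 0x79 (blk 30, set 2) → MISS  vc=[27, 26]
10: 0x68 (blk 26, set 2) → VC-HIT  vc=[27, 30]
11: 0x6d (blk 27, set 3) → VC-HIT  vc=[11, 30]
12: 0x18 (blk 6, set 2) → MISS  vc=[11, 30, 26]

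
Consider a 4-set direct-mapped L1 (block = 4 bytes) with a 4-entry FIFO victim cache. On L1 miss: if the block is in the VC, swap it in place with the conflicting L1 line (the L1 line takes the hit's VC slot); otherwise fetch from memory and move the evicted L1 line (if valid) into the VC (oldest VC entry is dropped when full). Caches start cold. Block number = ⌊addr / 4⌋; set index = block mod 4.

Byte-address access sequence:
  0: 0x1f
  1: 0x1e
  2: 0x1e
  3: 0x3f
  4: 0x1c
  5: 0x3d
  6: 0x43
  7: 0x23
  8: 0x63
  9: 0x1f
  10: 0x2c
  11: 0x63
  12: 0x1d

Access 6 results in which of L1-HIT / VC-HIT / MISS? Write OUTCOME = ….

  [0] addr=0x1f blk=7 s=3: MISS | VC []
  [1] addr=0x1e blk=7 s=3: L1-HIT | VC []
  [2] addr=0x1e blk=7 s=3: L1-HIT | VC []
  [3] addr=0x3f blk=15 s=3: MISS | VC [7]
  [4] addr=0x1c blk=7 s=3: VC-HIT | VC [15]
  [5] addr=0x3d blk=15 s=3: VC-HIT | VC [7]
  [6] addr=0x43 blk=16 s=0: MISS | VC [7]
  [7] addr=0x23 blk=8 s=0: MISS | VC [7, 16]
  [8] addr=0x63 blk=24 s=0: MISS | VC [7, 16, 8]
  [9] addr=0x1f blk=7 s=3: VC-HIT | VC [15, 16, 8]
  [10] addr=0x2c blk=11 s=3: MISS | VC [15, 16, 8, 7]
  [11] addr=0x63 blk=24 s=0: L1-HIT | VC [15, 16, 8, 7]
  [12] addr=0x1d blk=7 s=3: VC-HIT | VC [15, 16, 8, 11]

OUTCOME = MISS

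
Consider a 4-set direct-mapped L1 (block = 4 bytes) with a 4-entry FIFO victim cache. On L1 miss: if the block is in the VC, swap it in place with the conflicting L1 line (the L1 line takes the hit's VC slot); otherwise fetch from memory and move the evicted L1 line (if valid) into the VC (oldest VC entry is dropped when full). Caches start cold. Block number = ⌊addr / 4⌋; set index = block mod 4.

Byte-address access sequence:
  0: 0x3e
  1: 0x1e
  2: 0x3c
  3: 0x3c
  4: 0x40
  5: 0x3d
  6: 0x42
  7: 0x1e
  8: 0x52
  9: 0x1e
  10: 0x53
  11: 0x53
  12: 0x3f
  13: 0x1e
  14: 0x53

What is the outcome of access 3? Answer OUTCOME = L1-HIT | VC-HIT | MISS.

OUTCOME = L1-HIT

#0 0x3e→b15/s3 MISS; vc=[]
#1 0x1e→b7/s3 MISS; vc=[15]
#2 0x3c→b15/s3 VC-HIT; vc=[7]
#3 0x3c→b15/s3 L1-HIT; vc=[7]
#4 0x40→b16/s0 MISS; vc=[7]
#5 0x3d→b15/s3 L1-HIT; vc=[7]
#6 0x42→b16/s0 L1-HIT; vc=[7]
#7 0x1e→b7/s3 VC-HIT; vc=[15]
#8 0x52→b20/s0 MISS; vc=[15,16]
#9 0x1e→b7/s3 L1-HIT; vc=[15,16]
#10 0x53→b20/s0 L1-HIT; vc=[15,16]
#11 0x53→b20/s0 L1-HIT; vc=[15,16]
#12 0x3f→b15/s3 VC-HIT; vc=[7,16]
#13 0x1e→b7/s3 VC-HIT; vc=[15,16]
#14 0x53→b20/s0 L1-HIT; vc=[15,16]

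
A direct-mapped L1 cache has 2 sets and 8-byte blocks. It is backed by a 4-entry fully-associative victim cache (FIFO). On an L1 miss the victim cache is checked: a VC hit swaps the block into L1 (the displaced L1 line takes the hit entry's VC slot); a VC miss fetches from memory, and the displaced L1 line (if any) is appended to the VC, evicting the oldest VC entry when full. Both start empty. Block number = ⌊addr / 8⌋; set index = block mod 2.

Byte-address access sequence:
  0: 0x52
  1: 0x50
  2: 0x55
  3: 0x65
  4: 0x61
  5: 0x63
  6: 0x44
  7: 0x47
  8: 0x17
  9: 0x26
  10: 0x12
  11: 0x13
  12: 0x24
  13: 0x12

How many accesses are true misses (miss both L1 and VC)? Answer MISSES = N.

MISSES = 5

0: 0x52 (blk 10, set 0) → MISS  vc=[]
1: 0x50 (blk 10, set 0) → L1-HIT  vc=[]
2: 0x55 (blk 10, set 0) → L1-HIT  vc=[]
3: 0x65 (blk 12, set 0) → MISS  vc=[10]
4: 0x61 (blk 12, set 0) → L1-HIT  vc=[10]
5: 0x63 (blk 12, set 0) → L1-HIT  vc=[10]
6: 0x44 (blk 8, set 0) → MISS  vc=[10, 12]
7: 0x47 (blk 8, set 0) → L1-HIT  vc=[10, 12]
8: 0x17 (blk 2, set 0) → MISS  vc=[10, 12, 8]
9: 0x26 (blk 4, set 0) → MISS  vc=[10, 12, 8, 2]
10: 0x12 (blk 2, set 0) → VC-HIT  vc=[10, 12, 8, 4]
11: 0x13 (blk 2, set 0) → L1-HIT  vc=[10, 12, 8, 4]
12: 0x24 (blk 4, set 0) → VC-HIT  vc=[10, 12, 8, 2]
13: 0x12 (blk 2, set 0) → VC-HIT  vc=[10, 12, 8, 4]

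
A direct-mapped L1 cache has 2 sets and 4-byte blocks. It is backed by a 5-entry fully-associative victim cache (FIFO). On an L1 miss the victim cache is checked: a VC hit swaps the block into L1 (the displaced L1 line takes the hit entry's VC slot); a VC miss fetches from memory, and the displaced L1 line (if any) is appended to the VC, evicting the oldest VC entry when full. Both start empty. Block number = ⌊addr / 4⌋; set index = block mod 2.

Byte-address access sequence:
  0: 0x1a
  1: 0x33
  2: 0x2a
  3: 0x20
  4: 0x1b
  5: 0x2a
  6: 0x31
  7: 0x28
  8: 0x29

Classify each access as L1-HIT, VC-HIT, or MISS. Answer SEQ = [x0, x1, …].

SEQ = [MISS, MISS, MISS, MISS, VC-HIT, VC-HIT, VC-HIT, VC-HIT, L1-HIT]

  [0] addr=0x1a blk=6 s=0: MISS | VC []
  [1] addr=0x33 blk=12 s=0: MISS | VC [6]
  [2] addr=0x2a blk=10 s=0: MISS | VC [6, 12]
  [3] addr=0x20 blk=8 s=0: MISS | VC [6, 12, 10]
  [4] addr=0x1b blk=6 s=0: VC-HIT | VC [8, 12, 10]
  [5] addr=0x2a blk=10 s=0: VC-HIT | VC [8, 12, 6]
  [6] addr=0x31 blk=12 s=0: VC-HIT | VC [8, 10, 6]
  [7] addr=0x28 blk=10 s=0: VC-HIT | VC [8, 12, 6]
  [8] addr=0x29 blk=10 s=0: L1-HIT | VC [8, 12, 6]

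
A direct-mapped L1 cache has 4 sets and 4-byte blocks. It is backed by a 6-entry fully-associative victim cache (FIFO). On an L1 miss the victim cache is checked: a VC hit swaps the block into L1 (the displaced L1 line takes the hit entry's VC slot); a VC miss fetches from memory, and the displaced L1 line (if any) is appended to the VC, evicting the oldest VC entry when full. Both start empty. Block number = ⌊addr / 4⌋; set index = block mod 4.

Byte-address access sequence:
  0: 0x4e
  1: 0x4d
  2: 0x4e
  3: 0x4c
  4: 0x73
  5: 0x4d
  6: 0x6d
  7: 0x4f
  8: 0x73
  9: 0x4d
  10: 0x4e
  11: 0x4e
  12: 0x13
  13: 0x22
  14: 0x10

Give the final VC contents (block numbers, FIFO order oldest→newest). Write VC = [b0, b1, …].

0: 0x4e (blk 19, set 3) → MISS  vc=[]
1: 0x4d (blk 19, set 3) → L1-HIT  vc=[]
2: 0x4e (blk 19, set 3) → L1-HIT  vc=[]
3: 0x4c (blk 19, set 3) → L1-HIT  vc=[]
4: 0x73 (blk 28, set 0) → MISS  vc=[]
5: 0x4d (blk 19, set 3) → L1-HIT  vc=[]
6: 0x6d (blk 27, set 3) → MISS  vc=[19]
7: 0x4f (blk 19, set 3) → VC-HIT  vc=[27]
8: 0x73 (blk 28, set 0) → L1-HIT  vc=[27]
9: 0x4d (blk 19, set 3) → L1-HIT  vc=[27]
10: 0x4e (blk 19, set 3) → L1-HIT  vc=[27]
11: 0x4e (blk 19, set 3) → L1-HIT  vc=[27]
12: 0x13 (blk 4, set 0) → MISS  vc=[27, 28]
13: 0x22 (blk 8, set 0) → MISS  vc=[27, 28, 4]
14: 0x10 (blk 4, set 0) → VC-HIT  vc=[27, 28, 8]

VC = [27, 28, 8]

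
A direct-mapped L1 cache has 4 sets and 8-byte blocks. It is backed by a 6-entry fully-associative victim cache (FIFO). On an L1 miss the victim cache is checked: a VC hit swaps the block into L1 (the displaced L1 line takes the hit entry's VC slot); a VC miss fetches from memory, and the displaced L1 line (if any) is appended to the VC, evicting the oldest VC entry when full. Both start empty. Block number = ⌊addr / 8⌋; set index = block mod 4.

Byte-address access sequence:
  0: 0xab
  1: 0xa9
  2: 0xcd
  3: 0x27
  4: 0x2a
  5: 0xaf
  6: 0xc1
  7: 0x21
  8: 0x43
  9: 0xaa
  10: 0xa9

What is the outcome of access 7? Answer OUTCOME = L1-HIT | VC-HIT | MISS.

0: 0xab (blk 21, set 1) → MISS  vc=[]
1: 0xa9 (blk 21, set 1) → L1-HIT  vc=[]
2: 0xcd (blk 25, set 1) → MISS  vc=[21]
3: 0x27 (blk 4, set 0) → MISS  vc=[21]
4: 0x2a (blk 5, set 1) → MISS  vc=[21, 25]
5: 0xaf (blk 21, set 1) → VC-HIT  vc=[5, 25]
6: 0xc1 (blk 24, set 0) → MISS  vc=[5, 25, 4]
7: 0x21 (blk 4, set 0) → VC-HIT  vc=[5, 25, 24]
8: 0x43 (blk 8, set 0) → MISS  vc=[5, 25, 24, 4]
9: 0xaa (blk 21, set 1) → L1-HIT  vc=[5, 25, 24, 4]
10: 0xa9 (blk 21, set 1) → L1-HIT  vc=[5, 25, 24, 4]

OUTCOME = VC-HIT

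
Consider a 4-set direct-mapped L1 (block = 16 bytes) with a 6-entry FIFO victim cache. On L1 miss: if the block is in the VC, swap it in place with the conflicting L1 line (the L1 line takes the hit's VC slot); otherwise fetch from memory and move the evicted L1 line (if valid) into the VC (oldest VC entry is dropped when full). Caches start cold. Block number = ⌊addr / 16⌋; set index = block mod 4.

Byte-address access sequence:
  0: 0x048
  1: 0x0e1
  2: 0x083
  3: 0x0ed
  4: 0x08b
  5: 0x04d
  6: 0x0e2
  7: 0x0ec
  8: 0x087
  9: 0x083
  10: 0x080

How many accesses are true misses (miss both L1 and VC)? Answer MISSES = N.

MISSES = 3

#0 0x48→b4/s0 MISS; vc=[]
#1 0xe1→b14/s2 MISS; vc=[]
#2 0x83→b8/s0 MISS; vc=[4]
#3 0xed→b14/s2 L1-HIT; vc=[4]
#4 0x8b→b8/s0 L1-HIT; vc=[4]
#5 0x4d→b4/s0 VC-HIT; vc=[8]
#6 0xe2→b14/s2 L1-HIT; vc=[8]
#7 0xec→b14/s2 L1-HIT; vc=[8]
#8 0x87→b8/s0 VC-HIT; vc=[4]
#9 0x83→b8/s0 L1-HIT; vc=[4]
#10 0x80→b8/s0 L1-HIT; vc=[4]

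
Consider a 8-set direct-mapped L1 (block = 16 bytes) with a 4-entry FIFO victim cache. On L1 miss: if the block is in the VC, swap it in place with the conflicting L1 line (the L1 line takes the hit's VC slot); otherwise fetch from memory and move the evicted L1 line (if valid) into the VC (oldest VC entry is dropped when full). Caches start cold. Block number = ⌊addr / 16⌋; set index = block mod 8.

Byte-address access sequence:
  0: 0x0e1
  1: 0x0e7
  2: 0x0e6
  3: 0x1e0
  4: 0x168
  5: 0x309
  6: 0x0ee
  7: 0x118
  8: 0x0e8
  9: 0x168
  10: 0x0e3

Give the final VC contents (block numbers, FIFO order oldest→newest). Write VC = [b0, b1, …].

  [0] addr=0xe1 blk=14 s=6: MISS | VC []
  [1] addr=0xe7 blk=14 s=6: L1-HIT | VC []
  [2] addr=0xe6 blk=14 s=6: L1-HIT | VC []
  [3] addr=0x1e0 blk=30 s=6: MISS | VC [14]
  [4] addr=0x168 blk=22 s=6: MISS | VC [14, 30]
  [5] addr=0x309 blk=48 s=0: MISS | VC [14, 30]
  [6] addr=0xee blk=14 s=6: VC-HIT | VC [22, 30]
  [7] addr=0x118 blk=17 s=1: MISS | VC [22, 30]
  [8] addr=0xe8 blk=14 s=6: L1-HIT | VC [22, 30]
  [9] addr=0x168 blk=22 s=6: VC-HIT | VC [14, 30]
  [10] addr=0xe3 blk=14 s=6: VC-HIT | VC [22, 30]

VC = [22, 30]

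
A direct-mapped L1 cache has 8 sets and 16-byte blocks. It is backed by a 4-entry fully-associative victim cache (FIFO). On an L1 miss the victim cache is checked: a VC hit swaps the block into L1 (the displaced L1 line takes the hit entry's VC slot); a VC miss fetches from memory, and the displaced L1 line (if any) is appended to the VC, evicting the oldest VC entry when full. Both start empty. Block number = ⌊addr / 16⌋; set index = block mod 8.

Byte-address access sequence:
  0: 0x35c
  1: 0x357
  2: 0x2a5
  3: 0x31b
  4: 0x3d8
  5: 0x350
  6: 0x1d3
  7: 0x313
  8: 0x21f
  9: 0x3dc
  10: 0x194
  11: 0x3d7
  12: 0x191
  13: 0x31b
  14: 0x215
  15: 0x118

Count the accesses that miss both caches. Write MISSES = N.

MISSES = 8

#0 0x35c→b53/s5 MISS; vc=[]
#1 0x357→b53/s5 L1-HIT; vc=[]
#2 0x2a5→b42/s2 MISS; vc=[]
#3 0x31b→b49/s1 MISS; vc=[]
#4 0x3d8→b61/s5 MISS; vc=[53]
#5 0x350→b53/s5 VC-HIT; vc=[61]
#6 0x1d3→b29/s5 MISS; vc=[61,53]
#7 0x313→b49/s1 L1-HIT; vc=[61,53]
#8 0x21f→b33/s1 MISS; vc=[61,53,49]
#9 0x3dc→b61/s5 VC-HIT; vc=[29,53,49]
#10 0x194→b25/s1 MISS; vc=[29,53,49,33]
#11 0x3d7→b61/s5 L1-HIT; vc=[29,53,49,33]
#12 0x191→b25/s1 L1-HIT; vc=[29,53,49,33]
#13 0x31b→b49/s1 VC-HIT; vc=[29,53,25,33]
#14 0x215→b33/s1 VC-HIT; vc=[29,53,25,49]
#15 0x118→b17/s1 MISS; vc=[53,25,49,33]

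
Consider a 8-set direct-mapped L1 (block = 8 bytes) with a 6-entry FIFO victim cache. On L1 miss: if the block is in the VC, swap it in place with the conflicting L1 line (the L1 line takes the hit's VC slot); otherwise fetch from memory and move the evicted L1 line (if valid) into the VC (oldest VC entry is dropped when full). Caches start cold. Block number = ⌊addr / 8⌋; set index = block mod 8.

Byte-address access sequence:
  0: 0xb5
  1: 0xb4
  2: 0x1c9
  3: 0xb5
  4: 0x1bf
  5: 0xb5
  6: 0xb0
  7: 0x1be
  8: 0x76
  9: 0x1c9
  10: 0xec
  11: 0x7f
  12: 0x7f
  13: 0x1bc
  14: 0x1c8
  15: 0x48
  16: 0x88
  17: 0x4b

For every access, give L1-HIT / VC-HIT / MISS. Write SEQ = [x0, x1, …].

0: 0xb5 (blk 22, set 6) → MISS  vc=[]
1: 0xb4 (blk 22, set 6) → L1-HIT  vc=[]
2: 0x1c9 (blk 57, set 1) → MISS  vc=[]
3: 0xb5 (blk 22, set 6) → L1-HIT  vc=[]
4: 0x1bf (blk 55, set 7) → MISS  vc=[]
5: 0xb5 (blk 22, set 6) → L1-HIT  vc=[]
6: 0xb0 (blk 22, set 6) → L1-HIT  vc=[]
7: 0x1be (blk 55, set 7) → L1-HIT  vc=[]
8: 0x76 (blk 14, set 6) → MISS  vc=[22]
9: 0x1c9 (blk 57, set 1) → L1-HIT  vc=[22]
10: 0xec (blk 29, set 5) → MISS  vc=[22]
11: 0x7f (blk 15, set 7) → MISS  vc=[22, 55]
12: 0x7f (blk 15, set 7) → L1-HIT  vc=[22, 55]
13: 0x1bc (blk 55, set 7) → VC-HIT  vc=[22, 15]
14: 0x1c8 (blk 57, set 1) → L1-HIT  vc=[22, 15]
15: 0x48 (blk 9, set 1) → MISS  vc=[22, 15, 57]
16: 0x88 (blk 17, set 1) → MISS  vc=[22, 15, 57, 9]
17: 0x4b (blk 9, set 1) → VC-HIT  vc=[22, 15, 57, 17]

SEQ = [MISS, L1-HIT, MISS, L1-HIT, MISS, L1-HIT, L1-HIT, L1-HIT, MISS, L1-HIT, MISS, MISS, L1-HIT, VC-HIT, L1-HIT, MISS, MISS, VC-HIT]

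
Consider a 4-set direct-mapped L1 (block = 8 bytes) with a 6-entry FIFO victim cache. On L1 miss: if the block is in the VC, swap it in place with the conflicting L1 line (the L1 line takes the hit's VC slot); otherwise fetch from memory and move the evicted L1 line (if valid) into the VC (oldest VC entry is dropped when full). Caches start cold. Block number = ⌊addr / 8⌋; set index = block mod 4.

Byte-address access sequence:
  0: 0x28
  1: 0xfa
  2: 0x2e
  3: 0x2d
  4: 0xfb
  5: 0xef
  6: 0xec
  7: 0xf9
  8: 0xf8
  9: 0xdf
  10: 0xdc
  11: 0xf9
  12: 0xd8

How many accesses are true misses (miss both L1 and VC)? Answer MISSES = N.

MISSES = 4

#0 0x28→b5/s1 MISS; vc=[]
#1 0xfa→b31/s3 MISS; vc=[]
#2 0x2e→b5/s1 L1-HIT; vc=[]
#3 0x2d→b5/s1 L1-HIT; vc=[]
#4 0xfb→b31/s3 L1-HIT; vc=[]
#5 0xef→b29/s1 MISS; vc=[5]
#6 0xec→b29/s1 L1-HIT; vc=[5]
#7 0xf9→b31/s3 L1-HIT; vc=[5]
#8 0xf8→b31/s3 L1-HIT; vc=[5]
#9 0xdf→b27/s3 MISS; vc=[5,31]
#10 0xdc→b27/s3 L1-HIT; vc=[5,31]
#11 0xf9→b31/s3 VC-HIT; vc=[5,27]
#12 0xd8→b27/s3 VC-HIT; vc=[5,31]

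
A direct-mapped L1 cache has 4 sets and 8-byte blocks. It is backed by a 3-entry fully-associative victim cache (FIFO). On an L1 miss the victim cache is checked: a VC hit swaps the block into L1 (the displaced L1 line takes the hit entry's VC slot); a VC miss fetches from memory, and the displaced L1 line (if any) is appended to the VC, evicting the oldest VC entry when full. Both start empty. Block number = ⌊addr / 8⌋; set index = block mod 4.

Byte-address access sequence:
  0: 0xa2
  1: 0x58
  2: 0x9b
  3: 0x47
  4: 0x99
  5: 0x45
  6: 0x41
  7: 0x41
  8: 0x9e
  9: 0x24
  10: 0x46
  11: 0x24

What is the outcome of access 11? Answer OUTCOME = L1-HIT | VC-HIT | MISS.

OUTCOME = VC-HIT

0: 0xa2 (blk 20, set 0) → MISS  vc=[]
1: 0x58 (blk 11, set 3) → MISS  vc=[]
2: 0x9b (blk 19, set 3) → MISS  vc=[11]
3: 0x47 (blk 8, set 0) → MISS  vc=[11, 20]
4: 0x99 (blk 19, set 3) → L1-HIT  vc=[11, 20]
5: 0x45 (blk 8, set 0) → L1-HIT  vc=[11, 20]
6: 0x41 (blk 8, set 0) → L1-HIT  vc=[11, 20]
7: 0x41 (blk 8, set 0) → L1-HIT  vc=[11, 20]
8: 0x9e (blk 19, set 3) → L1-HIT  vc=[11, 20]
9: 0x24 (blk 4, set 0) → MISS  vc=[11, 20, 8]
10: 0x46 (blk 8, set 0) → VC-HIT  vc=[11, 20, 4]
11: 0x24 (blk 4, set 0) → VC-HIT  vc=[11, 20, 8]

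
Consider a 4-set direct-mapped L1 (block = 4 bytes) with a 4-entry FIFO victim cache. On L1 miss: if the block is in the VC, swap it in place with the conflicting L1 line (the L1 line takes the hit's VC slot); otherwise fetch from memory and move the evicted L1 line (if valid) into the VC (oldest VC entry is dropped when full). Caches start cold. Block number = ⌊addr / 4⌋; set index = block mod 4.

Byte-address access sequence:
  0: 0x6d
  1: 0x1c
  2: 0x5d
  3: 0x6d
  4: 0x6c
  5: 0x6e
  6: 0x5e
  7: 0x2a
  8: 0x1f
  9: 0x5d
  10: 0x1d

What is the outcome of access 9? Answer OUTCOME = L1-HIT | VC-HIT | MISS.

OUTCOME = VC-HIT

  [0] addr=0x6d blk=27 s=3: MISS | VC []
  [1] addr=0x1c blk=7 s=3: MISS | VC [27]
  [2] addr=0x5d blk=23 s=3: MISS | VC [27, 7]
  [3] addr=0x6d blk=27 s=3: VC-HIT | VC [23, 7]
  [4] addr=0x6c blk=27 s=3: L1-HIT | VC [23, 7]
  [5] addr=0x6e blk=27 s=3: L1-HIT | VC [23, 7]
  [6] addr=0x5e blk=23 s=3: VC-HIT | VC [27, 7]
  [7] addr=0x2a blk=10 s=2: MISS | VC [27, 7]
  [8] addr=0x1f blk=7 s=3: VC-HIT | VC [27, 23]
  [9] addr=0x5d blk=23 s=3: VC-HIT | VC [27, 7]
  [10] addr=0x1d blk=7 s=3: VC-HIT | VC [27, 23]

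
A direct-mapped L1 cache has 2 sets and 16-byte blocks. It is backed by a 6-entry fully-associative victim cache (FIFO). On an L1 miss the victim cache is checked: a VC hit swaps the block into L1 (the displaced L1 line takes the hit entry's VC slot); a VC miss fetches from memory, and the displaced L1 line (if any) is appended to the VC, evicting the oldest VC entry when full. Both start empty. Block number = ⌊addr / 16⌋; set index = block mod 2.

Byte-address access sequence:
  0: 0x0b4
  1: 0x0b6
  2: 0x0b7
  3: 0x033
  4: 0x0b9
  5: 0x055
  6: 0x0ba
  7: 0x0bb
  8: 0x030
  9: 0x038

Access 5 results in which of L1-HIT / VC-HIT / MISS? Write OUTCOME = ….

OUTCOME = MISS

0: 0xb4 (blk 11, set 1) → MISS  vc=[]
1: 0xb6 (blk 11, set 1) → L1-HIT  vc=[]
2: 0xb7 (blk 11, set 1) → L1-HIT  vc=[]
3: 0x33 (blk 3, set 1) → MISS  vc=[11]
4: 0xb9 (blk 11, set 1) → VC-HIT  vc=[3]
5: 0x55 (blk 5, set 1) → MISS  vc=[3, 11]
6: 0xba (blk 11, set 1) → VC-HIT  vc=[3, 5]
7: 0xbb (blk 11, set 1) → L1-HIT  vc=[3, 5]
8: 0x30 (blk 3, set 1) → VC-HIT  vc=[11, 5]
9: 0x38 (blk 3, set 1) → L1-HIT  vc=[11, 5]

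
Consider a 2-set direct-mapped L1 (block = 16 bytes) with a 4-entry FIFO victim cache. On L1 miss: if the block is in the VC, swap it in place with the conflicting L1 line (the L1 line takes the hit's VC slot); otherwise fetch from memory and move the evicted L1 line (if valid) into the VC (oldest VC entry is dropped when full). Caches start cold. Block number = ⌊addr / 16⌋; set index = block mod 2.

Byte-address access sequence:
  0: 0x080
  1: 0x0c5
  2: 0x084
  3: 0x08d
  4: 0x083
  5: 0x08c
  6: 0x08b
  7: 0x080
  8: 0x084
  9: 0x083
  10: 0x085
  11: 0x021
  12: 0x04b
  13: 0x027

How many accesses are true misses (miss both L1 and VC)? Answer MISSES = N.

0: 0x80 (blk 8, set 0) → MISS  vc=[]
1: 0xc5 (blk 12, set 0) → MISS  vc=[8]
2: 0x84 (blk 8, set 0) → VC-HIT  vc=[12]
3: 0x8d (blk 8, set 0) → L1-HIT  vc=[12]
4: 0x83 (blk 8, set 0) → L1-HIT  vc=[12]
5: 0x8c (blk 8, set 0) → L1-HIT  vc=[12]
6: 0x8b (blk 8, set 0) → L1-HIT  vc=[12]
7: 0x80 (blk 8, set 0) → L1-HIT  vc=[12]
8: 0x84 (blk 8, set 0) → L1-HIT  vc=[12]
9: 0x83 (blk 8, set 0) → L1-HIT  vc=[12]
10: 0x85 (blk 8, set 0) → L1-HIT  vc=[12]
11: 0x21 (blk 2, set 0) → MISS  vc=[12, 8]
12: 0x4b (blk 4, set 0) → MISS  vc=[12, 8, 2]
13: 0x27 (blk 2, set 0) → VC-HIT  vc=[12, 8, 4]

MISSES = 4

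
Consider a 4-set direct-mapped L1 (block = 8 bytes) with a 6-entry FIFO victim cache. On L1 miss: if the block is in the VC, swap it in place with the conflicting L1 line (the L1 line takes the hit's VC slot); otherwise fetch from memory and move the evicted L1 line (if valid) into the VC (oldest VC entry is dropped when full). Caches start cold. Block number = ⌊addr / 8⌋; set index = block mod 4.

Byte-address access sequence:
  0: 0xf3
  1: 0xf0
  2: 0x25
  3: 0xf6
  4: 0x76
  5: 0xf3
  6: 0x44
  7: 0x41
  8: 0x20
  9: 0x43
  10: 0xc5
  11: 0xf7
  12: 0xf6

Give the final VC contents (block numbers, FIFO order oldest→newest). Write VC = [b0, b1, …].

VC = [14, 4, 8]

  [0] addr=0xf3 blk=30 s=2: MISS | VC []
  [1] addr=0xf0 blk=30 s=2: L1-HIT | VC []
  [2] addr=0x25 blk=4 s=0: MISS | VC []
  [3] addr=0xf6 blk=30 s=2: L1-HIT | VC []
  [4] addr=0x76 blk=14 s=2: MISS | VC [30]
  [5] addr=0xf3 blk=30 s=2: VC-HIT | VC [14]
  [6] addr=0x44 blk=8 s=0: MISS | VC [14, 4]
  [7] addr=0x41 blk=8 s=0: L1-HIT | VC [14, 4]
  [8] addr=0x20 blk=4 s=0: VC-HIT | VC [14, 8]
  [9] addr=0x43 blk=8 s=0: VC-HIT | VC [14, 4]
  [10] addr=0xc5 blk=24 s=0: MISS | VC [14, 4, 8]
  [11] addr=0xf7 blk=30 s=2: L1-HIT | VC [14, 4, 8]
  [12] addr=0xf6 blk=30 s=2: L1-HIT | VC [14, 4, 8]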